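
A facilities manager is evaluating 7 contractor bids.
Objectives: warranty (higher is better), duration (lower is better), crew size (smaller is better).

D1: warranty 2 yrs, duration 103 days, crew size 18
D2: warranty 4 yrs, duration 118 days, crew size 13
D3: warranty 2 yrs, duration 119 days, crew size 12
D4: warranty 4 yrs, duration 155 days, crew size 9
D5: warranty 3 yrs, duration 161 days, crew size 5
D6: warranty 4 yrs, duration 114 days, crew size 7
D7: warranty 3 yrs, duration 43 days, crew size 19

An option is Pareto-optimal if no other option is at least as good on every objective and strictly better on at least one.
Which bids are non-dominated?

D1, D5, D6, D7

D1: not dominated.
D2: dominated by D6 (warranty 4≥4, duration 114≤118, crew size 7≤13).
D3: dominated by D6 (warranty 4≥2, duration 114≤119, crew size 7≤12).
D4: dominated by D6 (warranty 4≥4, duration 114≤155, crew size 7≤9).
D5: not dominated (best crew size).
D6: not dominated.
D7: not dominated (best duration).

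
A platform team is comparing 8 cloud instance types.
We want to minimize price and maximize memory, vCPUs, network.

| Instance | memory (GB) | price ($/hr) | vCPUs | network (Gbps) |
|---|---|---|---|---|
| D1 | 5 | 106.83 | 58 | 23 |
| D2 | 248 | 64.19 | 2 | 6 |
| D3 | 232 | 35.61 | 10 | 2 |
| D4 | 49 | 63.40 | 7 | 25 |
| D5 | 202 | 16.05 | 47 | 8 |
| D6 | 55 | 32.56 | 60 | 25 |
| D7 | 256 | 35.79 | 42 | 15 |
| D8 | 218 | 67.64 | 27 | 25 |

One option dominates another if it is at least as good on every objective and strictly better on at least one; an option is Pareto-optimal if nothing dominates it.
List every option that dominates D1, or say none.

D6

D6: memory 55≥5, price 32.56≤106.83, vCPUs 60≥58, network 25≥23 — dominates D1.
Others (D2, D3, D4, D5, D7, D8) are each worse than D1 on at least one objective.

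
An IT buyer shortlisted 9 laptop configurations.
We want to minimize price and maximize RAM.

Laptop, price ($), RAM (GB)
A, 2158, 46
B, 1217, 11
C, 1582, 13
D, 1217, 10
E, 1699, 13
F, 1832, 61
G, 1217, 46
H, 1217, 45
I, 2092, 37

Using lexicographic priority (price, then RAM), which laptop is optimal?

First minimize price: best is 1217, kept {B, D, G, H}.
Then maximize RAM: best is 46, kept {G}.

G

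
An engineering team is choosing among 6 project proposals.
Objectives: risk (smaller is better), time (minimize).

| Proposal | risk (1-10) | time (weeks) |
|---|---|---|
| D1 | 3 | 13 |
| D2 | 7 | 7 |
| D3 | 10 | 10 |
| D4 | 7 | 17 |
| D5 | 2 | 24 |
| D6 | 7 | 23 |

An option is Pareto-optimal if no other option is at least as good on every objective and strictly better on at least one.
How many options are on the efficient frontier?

3

D1: not dominated.
D2: not dominated (best time).
D3: dominated by D2 (risk 7≤10, time 7≤10).
D4: dominated by D1 (risk 3≤7, time 13≤17).
D5: not dominated (best risk).
D6: dominated by D1 (risk 3≤7, time 13≤23).
Pareto-optimal: D1, D2, D5 → 3.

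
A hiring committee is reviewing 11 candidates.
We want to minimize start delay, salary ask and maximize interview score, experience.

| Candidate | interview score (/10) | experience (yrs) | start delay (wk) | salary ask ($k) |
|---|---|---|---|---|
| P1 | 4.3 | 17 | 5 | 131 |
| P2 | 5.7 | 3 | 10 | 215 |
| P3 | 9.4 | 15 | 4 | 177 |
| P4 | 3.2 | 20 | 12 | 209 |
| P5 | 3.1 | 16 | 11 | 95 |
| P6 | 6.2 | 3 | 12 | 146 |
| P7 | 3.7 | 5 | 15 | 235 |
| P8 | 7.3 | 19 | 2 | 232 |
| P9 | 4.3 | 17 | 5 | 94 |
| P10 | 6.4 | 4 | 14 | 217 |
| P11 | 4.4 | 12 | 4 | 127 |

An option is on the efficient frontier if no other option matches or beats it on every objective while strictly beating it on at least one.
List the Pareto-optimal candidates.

P1: dominated by P9 (interview score 4.3≥4.3, experience 17≥17, start delay 5≤5, salary ask 94≤131).
P2: dominated by P3 (interview score 9.4≥5.7, experience 15≥3, start delay 4≤10, salary ask 177≤215).
P3: not dominated (best interview score).
P4: not dominated (best experience).
P5: dominated by P9 (interview score 4.3≥3.1, experience 17≥16, start delay 5≤11, salary ask 94≤95).
P6: not dominated.
P7: dominated by P1 (interview score 4.3≥3.7, experience 17≥5, start delay 5≤15, salary ask 131≤235).
P8: not dominated (best start delay).
P9: not dominated (best salary ask).
P10: dominated by P3 (interview score 9.4≥6.4, experience 15≥4, start delay 4≤14, salary ask 177≤217).
P11: not dominated.

P3, P4, P6, P8, P9, P11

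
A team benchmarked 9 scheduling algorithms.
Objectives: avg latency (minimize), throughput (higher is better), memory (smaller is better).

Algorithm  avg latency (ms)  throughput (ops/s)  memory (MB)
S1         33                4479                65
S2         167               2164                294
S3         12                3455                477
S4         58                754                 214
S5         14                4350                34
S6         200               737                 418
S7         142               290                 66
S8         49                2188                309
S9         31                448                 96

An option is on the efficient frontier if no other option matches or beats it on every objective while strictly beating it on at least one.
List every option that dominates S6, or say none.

S1: avg latency 33≤200, throughput 4479≥737, memory 65≤418 — dominates S6.
S2: avg latency 167≤200, throughput 2164≥737, memory 294≤418 — dominates S6.
S4: avg latency 58≤200, throughput 754≥737, memory 214≤418 — dominates S6.
S5: avg latency 14≤200, throughput 4350≥737, memory 34≤418 — dominates S6.
S8: avg latency 49≤200, throughput 2188≥737, memory 309≤418 — dominates S6.
Others (S3, S7, S9) are each worse than S6 on at least one objective.

S1, S2, S4, S5, S8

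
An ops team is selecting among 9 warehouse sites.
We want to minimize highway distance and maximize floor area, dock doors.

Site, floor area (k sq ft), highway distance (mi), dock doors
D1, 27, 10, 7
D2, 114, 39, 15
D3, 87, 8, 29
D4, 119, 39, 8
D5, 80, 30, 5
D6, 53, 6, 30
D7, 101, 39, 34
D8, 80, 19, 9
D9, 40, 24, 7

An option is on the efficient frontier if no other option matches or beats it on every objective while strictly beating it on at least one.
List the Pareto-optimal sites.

D1: dominated by D3 (floor area 87≥27, highway distance 8≤10, dock doors 29≥7).
D2: not dominated.
D3: not dominated.
D4: not dominated (best floor area).
D5: dominated by D3 (floor area 87≥80, highway distance 8≤30, dock doors 29≥5).
D6: not dominated (best highway distance).
D7: not dominated (best dock doors).
D8: dominated by D3 (floor area 87≥80, highway distance 8≤19, dock doors 29≥9).
D9: dominated by D3 (floor area 87≥40, highway distance 8≤24, dock doors 29≥7).

D2, D3, D4, D6, D7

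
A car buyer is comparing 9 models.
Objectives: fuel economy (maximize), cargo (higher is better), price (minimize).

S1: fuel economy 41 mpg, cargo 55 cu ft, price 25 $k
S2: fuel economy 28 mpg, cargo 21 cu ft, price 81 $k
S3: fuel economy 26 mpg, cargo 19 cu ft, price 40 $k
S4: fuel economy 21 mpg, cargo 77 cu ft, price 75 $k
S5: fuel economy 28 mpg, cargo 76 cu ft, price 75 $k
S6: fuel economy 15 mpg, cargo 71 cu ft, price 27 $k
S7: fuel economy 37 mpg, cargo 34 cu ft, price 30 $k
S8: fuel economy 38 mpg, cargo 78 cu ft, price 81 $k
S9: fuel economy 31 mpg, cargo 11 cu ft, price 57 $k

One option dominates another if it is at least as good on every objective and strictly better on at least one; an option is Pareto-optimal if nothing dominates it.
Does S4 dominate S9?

No

S4 vs S9: S4 is worse on fuel economy (21 vs 31), so it does not dominate S9.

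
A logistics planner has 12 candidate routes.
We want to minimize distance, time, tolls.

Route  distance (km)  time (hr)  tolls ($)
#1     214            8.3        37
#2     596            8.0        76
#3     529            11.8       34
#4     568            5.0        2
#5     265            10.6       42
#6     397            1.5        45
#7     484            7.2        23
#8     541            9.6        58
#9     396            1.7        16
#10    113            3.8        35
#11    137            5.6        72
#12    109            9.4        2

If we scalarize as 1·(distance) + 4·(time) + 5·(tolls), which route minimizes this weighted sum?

#12

#1: 1·214 + 4·8.3 + 5·37 = 432.2
#2: 1·596 + 4·8.0 + 5·76 = 1008.0
#3: 1·529 + 4·11.8 + 5·34 = 746.2
#4: 1·568 + 4·5.0 + 5·2 = 598.0
#5: 1·265 + 4·10.6 + 5·42 = 517.4
#6: 1·397 + 4·1.5 + 5·45 = 628.0
#7: 1·484 + 4·7.2 + 5·23 = 627.8
#8: 1·541 + 4·9.6 + 5·58 = 869.4
#9: 1·396 + 4·1.7 + 5·16 = 482.8
#10: 1·113 + 4·3.8 + 5·35 = 303.2
#11: 1·137 + 4·5.6 + 5·72 = 519.4
#12: 1·109 + 4·9.4 + 5·2 = 156.6
Lowest: #12 at 156.6.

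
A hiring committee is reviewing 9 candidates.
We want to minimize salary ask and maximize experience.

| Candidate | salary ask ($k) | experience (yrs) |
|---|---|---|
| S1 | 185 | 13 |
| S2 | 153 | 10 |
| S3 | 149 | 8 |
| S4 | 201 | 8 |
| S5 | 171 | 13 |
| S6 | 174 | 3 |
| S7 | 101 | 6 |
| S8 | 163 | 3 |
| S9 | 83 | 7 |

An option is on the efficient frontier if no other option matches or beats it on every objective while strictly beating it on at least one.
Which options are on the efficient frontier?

S2, S3, S5, S9

S1: dominated by S5 (salary ask 171≤185, experience 13≥13).
S2: not dominated.
S3: not dominated.
S4: dominated by S1 (salary ask 185≤201, experience 13≥8).
S5: not dominated.
S6: dominated by S2 (salary ask 153≤174, experience 10≥3).
S7: dominated by S9 (salary ask 83≤101, experience 7≥6).
S8: dominated by S2 (salary ask 153≤163, experience 10≥3).
S9: not dominated (best salary ask).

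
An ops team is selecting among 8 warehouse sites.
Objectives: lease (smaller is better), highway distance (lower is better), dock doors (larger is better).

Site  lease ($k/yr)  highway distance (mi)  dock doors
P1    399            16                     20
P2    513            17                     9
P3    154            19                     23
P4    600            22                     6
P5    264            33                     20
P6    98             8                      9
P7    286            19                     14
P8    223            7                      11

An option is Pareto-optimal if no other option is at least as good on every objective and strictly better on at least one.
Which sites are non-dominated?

P1, P3, P6, P8

P1: not dominated.
P2: dominated by P1 (lease 399≤513, highway distance 16≤17, dock doors 20≥9).
P3: not dominated (best dock doors).
P4: dominated by P1 (lease 399≤600, highway distance 16≤22, dock doors 20≥6).
P5: dominated by P3 (lease 154≤264, highway distance 19≤33, dock doors 23≥20).
P6: not dominated (best lease).
P7: dominated by P3 (lease 154≤286, highway distance 19≤19, dock doors 23≥14).
P8: not dominated (best highway distance).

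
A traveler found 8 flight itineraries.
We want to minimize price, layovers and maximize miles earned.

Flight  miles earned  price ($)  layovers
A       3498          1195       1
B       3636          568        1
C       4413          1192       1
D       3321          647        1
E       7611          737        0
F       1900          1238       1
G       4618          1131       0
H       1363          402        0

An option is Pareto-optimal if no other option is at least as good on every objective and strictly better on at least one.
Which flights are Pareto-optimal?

A: dominated by B (miles earned 3636≥3498, price 568≤1195, layovers 1≤1).
B: not dominated.
C: dominated by E (miles earned 7611≥4413, price 737≤1192, layovers 0≤1).
D: dominated by B (miles earned 3636≥3321, price 568≤647, layovers 1≤1).
E: not dominated (best miles earned).
F: dominated by A (miles earned 3498≥1900, price 1195≤1238, layovers 1≤1).
G: dominated by E (miles earned 7611≥4618, price 737≤1131, layovers 0≤0).
H: not dominated (best price).

B, E, H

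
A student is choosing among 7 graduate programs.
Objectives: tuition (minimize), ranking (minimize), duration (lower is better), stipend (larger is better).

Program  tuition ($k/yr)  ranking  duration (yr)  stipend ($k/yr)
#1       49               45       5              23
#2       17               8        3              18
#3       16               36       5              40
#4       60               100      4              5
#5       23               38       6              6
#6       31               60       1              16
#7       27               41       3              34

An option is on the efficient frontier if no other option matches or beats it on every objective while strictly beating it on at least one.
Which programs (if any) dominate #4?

#2: tuition 17≤60, ranking 8≤100, duration 3≤4, stipend 18≥5 — dominates #4.
#6: tuition 31≤60, ranking 60≤100, duration 1≤4, stipend 16≥5 — dominates #4.
#7: tuition 27≤60, ranking 41≤100, duration 3≤4, stipend 34≥5 — dominates #4.
Others (#1, #3, #5) are each worse than #4 on at least one objective.

#2, #6, #7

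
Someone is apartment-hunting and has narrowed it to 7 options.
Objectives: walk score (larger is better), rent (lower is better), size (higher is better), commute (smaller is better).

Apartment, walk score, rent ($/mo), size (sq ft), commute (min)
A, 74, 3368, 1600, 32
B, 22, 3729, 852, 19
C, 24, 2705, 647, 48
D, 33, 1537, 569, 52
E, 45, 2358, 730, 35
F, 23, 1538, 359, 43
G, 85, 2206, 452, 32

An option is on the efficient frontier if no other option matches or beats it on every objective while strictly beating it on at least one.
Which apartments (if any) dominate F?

A: worse on rent (3368 vs 1538).
B: worse on walk score (22 vs 23).
C: worse on rent (2705 vs 1538).
D: worse on commute (52 vs 43).
E: worse on rent (2358 vs 1538).
G: worse on rent (2206 vs 1538).
No option dominates F.

none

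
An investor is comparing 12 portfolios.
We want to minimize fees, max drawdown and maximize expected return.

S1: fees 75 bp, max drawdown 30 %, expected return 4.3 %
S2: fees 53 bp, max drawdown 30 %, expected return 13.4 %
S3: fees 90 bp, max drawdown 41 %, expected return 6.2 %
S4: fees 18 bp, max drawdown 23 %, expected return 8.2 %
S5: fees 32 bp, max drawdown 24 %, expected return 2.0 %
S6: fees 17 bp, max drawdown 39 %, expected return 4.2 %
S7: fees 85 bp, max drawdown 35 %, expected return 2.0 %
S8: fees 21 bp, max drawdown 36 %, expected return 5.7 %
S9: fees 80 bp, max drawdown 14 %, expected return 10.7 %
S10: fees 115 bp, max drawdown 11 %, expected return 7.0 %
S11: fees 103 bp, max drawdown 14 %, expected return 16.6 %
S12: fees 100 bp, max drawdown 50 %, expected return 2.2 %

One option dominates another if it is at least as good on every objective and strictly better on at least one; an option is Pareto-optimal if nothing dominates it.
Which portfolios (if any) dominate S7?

S1, S2, S4, S5, S9

S1: fees 75≤85, max drawdown 30≤35, expected return 4.3≥2.0 — dominates S7.
S2: fees 53≤85, max drawdown 30≤35, expected return 13.4≥2.0 — dominates S7.
S4: fees 18≤85, max drawdown 23≤35, expected return 8.2≥2.0 — dominates S7.
S5: fees 32≤85, max drawdown 24≤35, expected return 2.0≥2.0 — dominates S7.
S9: fees 80≤85, max drawdown 14≤35, expected return 10.7≥2.0 — dominates S7.
Others (S3, S6, S8, S10, S11, S12) are each worse than S7 on at least one objective.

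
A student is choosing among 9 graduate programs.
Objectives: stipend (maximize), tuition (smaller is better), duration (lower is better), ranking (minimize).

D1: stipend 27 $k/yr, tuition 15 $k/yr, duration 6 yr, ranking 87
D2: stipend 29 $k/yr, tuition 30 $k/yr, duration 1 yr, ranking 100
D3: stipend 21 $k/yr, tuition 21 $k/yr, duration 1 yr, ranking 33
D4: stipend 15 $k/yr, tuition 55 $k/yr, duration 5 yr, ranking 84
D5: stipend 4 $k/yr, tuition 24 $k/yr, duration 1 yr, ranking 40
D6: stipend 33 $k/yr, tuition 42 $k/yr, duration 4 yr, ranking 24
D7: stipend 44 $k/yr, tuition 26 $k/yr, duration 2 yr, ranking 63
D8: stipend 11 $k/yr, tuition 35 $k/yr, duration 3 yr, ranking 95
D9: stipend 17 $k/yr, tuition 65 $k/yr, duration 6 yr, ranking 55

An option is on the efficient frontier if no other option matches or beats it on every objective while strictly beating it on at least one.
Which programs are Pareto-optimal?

D1, D2, D3, D6, D7

D1: not dominated (best tuition).
D2: not dominated.
D3: not dominated.
D4: dominated by D3 (stipend 21≥15, tuition 21≤55, duration 1≤5, ranking 33≤84).
D5: dominated by D3 (stipend 21≥4, tuition 21≤24, duration 1≤1, ranking 33≤40).
D6: not dominated (best ranking).
D7: not dominated (best stipend).
D8: dominated by D3 (stipend 21≥11, tuition 21≤35, duration 1≤3, ranking 33≤95).
D9: dominated by D3 (stipend 21≥17, tuition 21≤65, duration 1≤6, ranking 33≤55).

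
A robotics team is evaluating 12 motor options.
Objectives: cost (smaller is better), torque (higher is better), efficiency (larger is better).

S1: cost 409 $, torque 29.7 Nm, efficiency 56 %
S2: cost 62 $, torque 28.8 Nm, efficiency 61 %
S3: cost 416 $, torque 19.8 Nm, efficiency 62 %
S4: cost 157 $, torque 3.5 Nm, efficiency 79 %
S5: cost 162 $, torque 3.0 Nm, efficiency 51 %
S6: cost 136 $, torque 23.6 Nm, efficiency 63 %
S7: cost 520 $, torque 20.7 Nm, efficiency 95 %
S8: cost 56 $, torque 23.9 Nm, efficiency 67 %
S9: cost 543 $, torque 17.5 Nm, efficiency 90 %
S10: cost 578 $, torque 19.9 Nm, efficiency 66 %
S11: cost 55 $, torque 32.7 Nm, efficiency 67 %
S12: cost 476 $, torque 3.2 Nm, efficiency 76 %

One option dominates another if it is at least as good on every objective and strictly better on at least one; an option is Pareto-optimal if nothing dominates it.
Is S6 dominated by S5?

S5 vs S6: S5 is worse on cost (162 vs 136), so it does not dominate S6.

No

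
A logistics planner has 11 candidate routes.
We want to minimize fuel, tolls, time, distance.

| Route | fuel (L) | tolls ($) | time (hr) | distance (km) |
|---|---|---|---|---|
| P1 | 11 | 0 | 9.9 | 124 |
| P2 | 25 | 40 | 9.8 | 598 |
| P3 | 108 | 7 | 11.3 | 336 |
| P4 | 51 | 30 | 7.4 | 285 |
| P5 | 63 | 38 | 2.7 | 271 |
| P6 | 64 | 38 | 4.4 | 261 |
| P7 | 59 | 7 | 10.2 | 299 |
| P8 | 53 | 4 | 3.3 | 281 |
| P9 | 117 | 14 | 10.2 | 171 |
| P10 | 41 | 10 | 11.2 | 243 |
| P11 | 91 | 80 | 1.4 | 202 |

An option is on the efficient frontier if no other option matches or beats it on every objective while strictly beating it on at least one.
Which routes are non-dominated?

P1, P2, P4, P5, P6, P8, P11

P1: not dominated (best fuel).
P2: not dominated.
P3: dominated by P1 (fuel 11≤108, tolls 0≤7, time 9.9≤11.3, distance 124≤336).
P4: not dominated.
P5: not dominated.
P6: not dominated.
P7: dominated by P1 (fuel 11≤59, tolls 0≤7, time 9.9≤10.2, distance 124≤299).
P8: not dominated.
P9: dominated by P1 (fuel 11≤117, tolls 0≤14, time 9.9≤10.2, distance 124≤171).
P10: dominated by P1 (fuel 11≤41, tolls 0≤10, time 9.9≤11.2, distance 124≤243).
P11: not dominated (best time).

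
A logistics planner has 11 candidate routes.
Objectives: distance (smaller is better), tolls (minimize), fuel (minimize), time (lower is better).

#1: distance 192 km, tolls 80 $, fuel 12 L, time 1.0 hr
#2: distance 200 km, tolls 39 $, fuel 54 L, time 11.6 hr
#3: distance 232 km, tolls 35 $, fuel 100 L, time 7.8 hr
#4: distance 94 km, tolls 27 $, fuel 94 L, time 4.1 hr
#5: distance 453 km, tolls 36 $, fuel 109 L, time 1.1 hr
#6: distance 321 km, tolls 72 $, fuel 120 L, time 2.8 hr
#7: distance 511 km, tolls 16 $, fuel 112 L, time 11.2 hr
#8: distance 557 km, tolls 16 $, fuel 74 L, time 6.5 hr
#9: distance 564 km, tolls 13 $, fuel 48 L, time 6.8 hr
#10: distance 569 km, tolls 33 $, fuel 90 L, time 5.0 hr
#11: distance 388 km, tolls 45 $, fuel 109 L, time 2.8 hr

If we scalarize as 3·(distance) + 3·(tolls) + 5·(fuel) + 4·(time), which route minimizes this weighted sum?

#4

#1: 3·192 + 3·80 + 5·12 + 4·1.0 = 880.0
#2: 3·200 + 3·39 + 5·54 + 4·11.6 = 1033.4
#3: 3·232 + 3·35 + 5·100 + 4·7.8 = 1332.2
#4: 3·94 + 3·27 + 5·94 + 4·4.1 = 849.4
#5: 3·453 + 3·36 + 5·109 + 4·1.1 = 2016.4
#6: 3·321 + 3·72 + 5·120 + 4·2.8 = 1790.2
#7: 3·511 + 3·16 + 5·112 + 4·11.2 = 2185.8
#8: 3·557 + 3·16 + 5·74 + 4·6.5 = 2115.0
#9: 3·564 + 3·13 + 5·48 + 4·6.8 = 1998.2
#10: 3·569 + 3·33 + 5·90 + 4·5.0 = 2276.0
#11: 3·388 + 3·45 + 5·109 + 4·2.8 = 1855.2
Lowest: #4 at 849.4.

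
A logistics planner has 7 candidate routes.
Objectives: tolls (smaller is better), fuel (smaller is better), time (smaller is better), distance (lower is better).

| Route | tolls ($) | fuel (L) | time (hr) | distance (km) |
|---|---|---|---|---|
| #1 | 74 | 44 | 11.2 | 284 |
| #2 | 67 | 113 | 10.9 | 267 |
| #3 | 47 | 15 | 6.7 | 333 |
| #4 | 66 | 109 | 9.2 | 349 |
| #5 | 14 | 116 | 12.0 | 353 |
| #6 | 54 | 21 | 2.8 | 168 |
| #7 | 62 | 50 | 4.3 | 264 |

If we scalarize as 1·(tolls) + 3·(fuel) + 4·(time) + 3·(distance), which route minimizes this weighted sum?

#6

#1: 1·74 + 3·44 + 4·11.2 + 3·284 = 1102.8
#2: 1·67 + 3·113 + 4·10.9 + 3·267 = 1250.6
#3: 1·47 + 3·15 + 4·6.7 + 3·333 = 1117.8
#4: 1·66 + 3·109 + 4·9.2 + 3·349 = 1476.8
#5: 1·14 + 3·116 + 4·12.0 + 3·353 = 1469.0
#6: 1·54 + 3·21 + 4·2.8 + 3·168 = 632.2
#7: 1·62 + 3·50 + 4·4.3 + 3·264 = 1021.2
Lowest: #6 at 632.2.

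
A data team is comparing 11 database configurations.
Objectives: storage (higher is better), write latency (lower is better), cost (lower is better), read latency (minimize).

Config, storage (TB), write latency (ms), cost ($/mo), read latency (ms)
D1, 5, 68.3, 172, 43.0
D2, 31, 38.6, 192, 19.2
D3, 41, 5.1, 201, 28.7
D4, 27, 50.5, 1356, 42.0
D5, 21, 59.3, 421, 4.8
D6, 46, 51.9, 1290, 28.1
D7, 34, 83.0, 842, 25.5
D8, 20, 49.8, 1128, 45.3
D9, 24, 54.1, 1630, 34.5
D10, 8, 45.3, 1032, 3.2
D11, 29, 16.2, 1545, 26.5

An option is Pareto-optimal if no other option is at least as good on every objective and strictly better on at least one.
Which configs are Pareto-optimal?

D1: not dominated (best cost).
D2: not dominated.
D3: not dominated (best write latency).
D4: dominated by D2 (storage 31≥27, write latency 38.6≤50.5, cost 192≤1356, read latency 19.2≤42.0).
D5: not dominated.
D6: not dominated (best storage).
D7: not dominated.
D8: dominated by D2 (storage 31≥20, write latency 38.6≤49.8, cost 192≤1128, read latency 19.2≤45.3).
D9: dominated by D2 (storage 31≥24, write latency 38.6≤54.1, cost 192≤1630, read latency 19.2≤34.5).
D10: not dominated (best read latency).
D11: not dominated.

D1, D2, D3, D5, D6, D7, D10, D11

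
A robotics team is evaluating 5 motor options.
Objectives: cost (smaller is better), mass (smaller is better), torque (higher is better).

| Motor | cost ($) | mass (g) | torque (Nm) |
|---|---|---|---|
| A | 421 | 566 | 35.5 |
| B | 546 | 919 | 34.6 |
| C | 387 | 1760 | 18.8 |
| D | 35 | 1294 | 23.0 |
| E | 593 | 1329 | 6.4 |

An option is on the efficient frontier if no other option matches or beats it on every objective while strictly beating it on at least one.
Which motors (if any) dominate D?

A: worse on cost (421 vs 35).
B: worse on cost (546 vs 35).
C: worse on cost (387 vs 35).
E: worse on cost (593 vs 35).
No option dominates D.

none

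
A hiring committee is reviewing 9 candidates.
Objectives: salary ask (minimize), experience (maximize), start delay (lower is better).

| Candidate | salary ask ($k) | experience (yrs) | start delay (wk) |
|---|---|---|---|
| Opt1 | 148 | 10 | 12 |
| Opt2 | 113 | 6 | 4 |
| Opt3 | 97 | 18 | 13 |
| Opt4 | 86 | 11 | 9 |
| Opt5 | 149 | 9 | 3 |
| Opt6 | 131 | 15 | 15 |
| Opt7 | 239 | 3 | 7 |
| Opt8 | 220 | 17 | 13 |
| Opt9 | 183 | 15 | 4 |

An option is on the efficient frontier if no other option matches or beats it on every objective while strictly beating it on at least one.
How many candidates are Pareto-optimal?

Opt1: dominated by Opt4 (salary ask 86≤148, experience 11≥10, start delay 9≤12).
Opt2: not dominated.
Opt3: not dominated (best experience).
Opt4: not dominated (best salary ask).
Opt5: not dominated (best start delay).
Opt6: dominated by Opt3 (salary ask 97≤131, experience 18≥15, start delay 13≤15).
Opt7: dominated by Opt2 (salary ask 113≤239, experience 6≥3, start delay 4≤7).
Opt8: dominated by Opt3 (salary ask 97≤220, experience 18≥17, start delay 13≤13).
Opt9: not dominated.
Pareto-optimal: Opt2, Opt3, Opt4, Opt5, Opt9 → 5.

5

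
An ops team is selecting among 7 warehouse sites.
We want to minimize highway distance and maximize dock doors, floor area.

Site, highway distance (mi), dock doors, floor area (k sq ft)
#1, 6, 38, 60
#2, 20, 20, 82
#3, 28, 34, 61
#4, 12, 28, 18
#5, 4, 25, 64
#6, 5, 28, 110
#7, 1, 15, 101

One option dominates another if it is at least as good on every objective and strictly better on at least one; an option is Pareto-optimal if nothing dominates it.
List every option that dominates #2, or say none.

#6

#6: highway distance 5≤20, dock doors 28≥20, floor area 110≥82 — dominates #2.
Others (#1, #3, #4, #5, #7) are each worse than #2 on at least one objective.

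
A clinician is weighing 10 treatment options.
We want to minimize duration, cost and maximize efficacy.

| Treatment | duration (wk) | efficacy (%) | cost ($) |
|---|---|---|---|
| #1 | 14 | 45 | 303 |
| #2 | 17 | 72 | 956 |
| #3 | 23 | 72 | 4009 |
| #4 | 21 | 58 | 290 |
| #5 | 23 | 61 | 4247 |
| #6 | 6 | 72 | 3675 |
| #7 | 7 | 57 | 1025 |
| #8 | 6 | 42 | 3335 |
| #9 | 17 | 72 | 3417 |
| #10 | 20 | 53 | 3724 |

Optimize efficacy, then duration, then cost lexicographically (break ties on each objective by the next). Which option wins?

#6

First maximize efficacy: best is 72, kept {#2, #3, #6, #9}.
Then minimize duration: best is 6, kept {#6}.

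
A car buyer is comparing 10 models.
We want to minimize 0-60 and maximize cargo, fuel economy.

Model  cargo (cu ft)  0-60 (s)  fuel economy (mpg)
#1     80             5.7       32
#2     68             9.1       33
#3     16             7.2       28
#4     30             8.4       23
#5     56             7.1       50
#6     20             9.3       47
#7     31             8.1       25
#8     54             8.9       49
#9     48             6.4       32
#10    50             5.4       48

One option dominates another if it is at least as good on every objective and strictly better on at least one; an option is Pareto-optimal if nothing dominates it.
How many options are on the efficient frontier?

4

#1: not dominated (best cargo).
#2: not dominated.
#3: dominated by #1 (cargo 80≥16, 0-60 5.7≤7.2, fuel economy 32≥28).
#4: dominated by #1 (cargo 80≥30, 0-60 5.7≤8.4, fuel economy 32≥23).
#5: not dominated (best fuel economy).
#6: dominated by #5 (cargo 56≥20, 0-60 7.1≤9.3, fuel economy 50≥47).
#7: dominated by #1 (cargo 80≥31, 0-60 5.7≤8.1, fuel economy 32≥25).
#8: dominated by #5 (cargo 56≥54, 0-60 7.1≤8.9, fuel economy 50≥49).
#9: dominated by #1 (cargo 80≥48, 0-60 5.7≤6.4, fuel economy 32≥32).
#10: not dominated (best 0-60).
Pareto-optimal: #1, #2, #5, #10 → 4.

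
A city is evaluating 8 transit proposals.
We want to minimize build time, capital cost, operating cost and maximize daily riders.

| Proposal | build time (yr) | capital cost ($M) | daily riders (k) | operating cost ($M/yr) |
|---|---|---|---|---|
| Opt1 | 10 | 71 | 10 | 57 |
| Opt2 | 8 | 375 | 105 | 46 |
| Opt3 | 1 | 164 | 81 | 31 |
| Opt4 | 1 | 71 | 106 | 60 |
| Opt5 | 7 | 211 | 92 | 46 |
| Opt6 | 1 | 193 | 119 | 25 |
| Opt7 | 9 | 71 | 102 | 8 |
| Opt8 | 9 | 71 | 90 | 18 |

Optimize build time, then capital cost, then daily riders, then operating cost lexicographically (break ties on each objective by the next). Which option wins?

Opt4

First minimize build time: best is 1, kept {Opt3, Opt4, Opt6}.
Then minimize capital cost: best is 71, kept {Opt4}.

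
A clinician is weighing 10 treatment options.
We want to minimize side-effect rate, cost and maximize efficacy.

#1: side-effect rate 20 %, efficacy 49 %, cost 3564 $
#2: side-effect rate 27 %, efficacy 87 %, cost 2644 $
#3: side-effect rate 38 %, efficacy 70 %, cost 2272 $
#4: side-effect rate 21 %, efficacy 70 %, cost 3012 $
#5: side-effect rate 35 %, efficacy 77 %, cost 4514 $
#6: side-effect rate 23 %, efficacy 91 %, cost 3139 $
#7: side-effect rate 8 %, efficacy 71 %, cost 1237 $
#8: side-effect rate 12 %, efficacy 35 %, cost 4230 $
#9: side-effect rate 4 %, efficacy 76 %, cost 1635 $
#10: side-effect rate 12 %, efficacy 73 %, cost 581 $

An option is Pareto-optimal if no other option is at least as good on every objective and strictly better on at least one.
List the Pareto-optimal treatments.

#2, #6, #7, #9, #10

#1: dominated by #7 (side-effect rate 8≤20, efficacy 71≥49, cost 1237≤3564).
#2: not dominated.
#3: dominated by #7 (side-effect rate 8≤38, efficacy 71≥70, cost 1237≤2272).
#4: dominated by #7 (side-effect rate 8≤21, efficacy 71≥70, cost 1237≤3012).
#5: dominated by #2 (side-effect rate 27≤35, efficacy 87≥77, cost 2644≤4514).
#6: not dominated (best efficacy).
#7: not dominated.
#8: dominated by #7 (side-effect rate 8≤12, efficacy 71≥35, cost 1237≤4230).
#9: not dominated (best side-effect rate).
#10: not dominated (best cost).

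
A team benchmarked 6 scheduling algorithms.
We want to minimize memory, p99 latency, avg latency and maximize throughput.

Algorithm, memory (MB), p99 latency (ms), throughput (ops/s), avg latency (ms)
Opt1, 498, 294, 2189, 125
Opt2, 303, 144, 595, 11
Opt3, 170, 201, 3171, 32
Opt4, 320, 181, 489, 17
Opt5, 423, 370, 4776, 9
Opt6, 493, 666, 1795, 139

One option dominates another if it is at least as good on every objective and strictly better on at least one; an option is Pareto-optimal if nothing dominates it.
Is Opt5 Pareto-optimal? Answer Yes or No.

Yes

Opt1: worse on memory (498 vs 423).
Opt2: worse on throughput (595 vs 4776).
Opt3: worse on throughput (3171 vs 4776).
Opt4: worse on throughput (489 vs 4776).
Opt6: worse on memory (493 vs 423).
No option is at least as good as Opt5 on every objective and strictly better on one.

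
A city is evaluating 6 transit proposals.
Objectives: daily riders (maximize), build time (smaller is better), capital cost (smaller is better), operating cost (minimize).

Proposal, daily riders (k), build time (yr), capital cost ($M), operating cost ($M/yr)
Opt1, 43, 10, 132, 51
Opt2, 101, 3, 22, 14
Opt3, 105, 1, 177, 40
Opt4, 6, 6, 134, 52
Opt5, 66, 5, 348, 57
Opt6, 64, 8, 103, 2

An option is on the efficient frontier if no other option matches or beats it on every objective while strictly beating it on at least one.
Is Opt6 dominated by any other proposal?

Opt1: worse on daily riders (43 vs 64).
Opt2: worse on operating cost (14 vs 2).
Opt3: worse on capital cost (177 vs 103).
Opt4: worse on daily riders (6 vs 64).
Opt5: worse on capital cost (348 vs 103).
No option is at least as good as Opt6 on every objective and strictly better on one.

No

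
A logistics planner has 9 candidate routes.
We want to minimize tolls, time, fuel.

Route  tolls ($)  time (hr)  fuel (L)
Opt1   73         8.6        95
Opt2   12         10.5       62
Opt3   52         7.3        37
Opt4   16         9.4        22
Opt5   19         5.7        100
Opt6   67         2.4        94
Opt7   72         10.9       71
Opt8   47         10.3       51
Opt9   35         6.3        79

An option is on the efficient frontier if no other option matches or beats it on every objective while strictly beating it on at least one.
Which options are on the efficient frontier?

Opt2, Opt3, Opt4, Opt5, Opt6, Opt9

Opt1: dominated by Opt3 (tolls 52≤73, time 7.3≤8.6, fuel 37≤95).
Opt2: not dominated (best tolls).
Opt3: not dominated.
Opt4: not dominated (best fuel).
Opt5: not dominated.
Opt6: not dominated (best time).
Opt7: dominated by Opt2 (tolls 12≤72, time 10.5≤10.9, fuel 62≤71).
Opt8: dominated by Opt4 (tolls 16≤47, time 9.4≤10.3, fuel 22≤51).
Opt9: not dominated.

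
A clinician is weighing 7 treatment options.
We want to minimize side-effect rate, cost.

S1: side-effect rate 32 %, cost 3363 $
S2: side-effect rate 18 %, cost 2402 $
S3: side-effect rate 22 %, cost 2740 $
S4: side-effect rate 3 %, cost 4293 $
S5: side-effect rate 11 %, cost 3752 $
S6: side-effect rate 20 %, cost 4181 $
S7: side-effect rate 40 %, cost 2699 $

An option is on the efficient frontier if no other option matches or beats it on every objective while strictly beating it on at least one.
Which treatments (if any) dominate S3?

S2: side-effect rate 18≤22, cost 2402≤2740 — dominates S3.
Others (S1, S4, S5, S6, S7) are each worse than S3 on at least one objective.

S2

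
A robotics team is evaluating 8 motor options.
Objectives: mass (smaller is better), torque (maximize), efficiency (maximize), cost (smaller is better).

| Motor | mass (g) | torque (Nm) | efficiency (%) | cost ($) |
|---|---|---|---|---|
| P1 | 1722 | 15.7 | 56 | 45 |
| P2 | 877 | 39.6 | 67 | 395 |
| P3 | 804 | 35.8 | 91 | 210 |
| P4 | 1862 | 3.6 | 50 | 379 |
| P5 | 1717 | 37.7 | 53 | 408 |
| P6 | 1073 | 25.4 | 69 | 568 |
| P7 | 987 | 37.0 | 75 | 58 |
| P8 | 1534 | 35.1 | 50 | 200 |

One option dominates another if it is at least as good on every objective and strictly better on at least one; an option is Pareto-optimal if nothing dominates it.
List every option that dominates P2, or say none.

none

P1: worse on mass (1722 vs 877).
P3: worse on torque (35.8 vs 39.6).
P4: worse on mass (1862 vs 877).
P5: worse on mass (1717 vs 877).
P6: worse on mass (1073 vs 877).
P7: worse on mass (987 vs 877).
P8: worse on mass (1534 vs 877).
No option dominates P2.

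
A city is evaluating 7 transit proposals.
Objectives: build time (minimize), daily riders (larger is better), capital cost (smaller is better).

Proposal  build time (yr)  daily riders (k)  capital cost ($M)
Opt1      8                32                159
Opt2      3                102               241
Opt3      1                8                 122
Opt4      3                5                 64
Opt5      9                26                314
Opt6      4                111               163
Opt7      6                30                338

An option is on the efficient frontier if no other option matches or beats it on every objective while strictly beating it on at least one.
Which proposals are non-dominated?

Opt1, Opt2, Opt3, Opt4, Opt6

Opt1: not dominated.
Opt2: not dominated.
Opt3: not dominated (best build time).
Opt4: not dominated (best capital cost).
Opt5: dominated by Opt1 (build time 8≤9, daily riders 32≥26, capital cost 159≤314).
Opt6: not dominated (best daily riders).
Opt7: dominated by Opt2 (build time 3≤6, daily riders 102≥30, capital cost 241≤338).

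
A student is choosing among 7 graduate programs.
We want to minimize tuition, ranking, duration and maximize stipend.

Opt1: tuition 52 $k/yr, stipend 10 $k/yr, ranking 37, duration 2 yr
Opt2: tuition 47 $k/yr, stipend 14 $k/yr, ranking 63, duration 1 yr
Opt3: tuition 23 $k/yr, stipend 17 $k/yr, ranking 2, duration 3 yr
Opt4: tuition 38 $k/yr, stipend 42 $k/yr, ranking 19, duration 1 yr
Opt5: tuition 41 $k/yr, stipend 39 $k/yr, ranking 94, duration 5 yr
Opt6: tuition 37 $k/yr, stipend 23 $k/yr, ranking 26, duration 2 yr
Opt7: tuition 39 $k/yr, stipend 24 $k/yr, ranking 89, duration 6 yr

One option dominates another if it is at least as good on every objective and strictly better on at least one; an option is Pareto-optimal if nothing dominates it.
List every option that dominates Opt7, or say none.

Opt4

Opt4: tuition 38≤39, stipend 42≥24, ranking 19≤89, duration 1≤6 — dominates Opt7.
Others (Opt1, Opt2, Opt3, Opt5, Opt6) are each worse than Opt7 on at least one objective.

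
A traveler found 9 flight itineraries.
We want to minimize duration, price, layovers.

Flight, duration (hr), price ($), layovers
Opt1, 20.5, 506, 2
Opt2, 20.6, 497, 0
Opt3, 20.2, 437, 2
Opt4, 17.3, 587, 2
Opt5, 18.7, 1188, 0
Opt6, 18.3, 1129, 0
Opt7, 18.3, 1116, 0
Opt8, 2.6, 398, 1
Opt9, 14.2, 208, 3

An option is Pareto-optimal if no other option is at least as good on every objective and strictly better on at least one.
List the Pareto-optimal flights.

Opt1: dominated by Opt3 (duration 20.2≤20.5, price 437≤506, layovers 2≤2).
Opt2: not dominated.
Opt3: dominated by Opt8 (duration 2.6≤20.2, price 398≤437, layovers 1≤2).
Opt4: dominated by Opt8 (duration 2.6≤17.3, price 398≤587, layovers 1≤2).
Opt5: dominated by Opt6 (duration 18.3≤18.7, price 1129≤1188, layovers 0≤0).
Opt6: dominated by Opt7 (duration 18.3≤18.3, price 1116≤1129, layovers 0≤0).
Opt7: not dominated.
Opt8: not dominated (best duration).
Opt9: not dominated (best price).

Opt2, Opt7, Opt8, Opt9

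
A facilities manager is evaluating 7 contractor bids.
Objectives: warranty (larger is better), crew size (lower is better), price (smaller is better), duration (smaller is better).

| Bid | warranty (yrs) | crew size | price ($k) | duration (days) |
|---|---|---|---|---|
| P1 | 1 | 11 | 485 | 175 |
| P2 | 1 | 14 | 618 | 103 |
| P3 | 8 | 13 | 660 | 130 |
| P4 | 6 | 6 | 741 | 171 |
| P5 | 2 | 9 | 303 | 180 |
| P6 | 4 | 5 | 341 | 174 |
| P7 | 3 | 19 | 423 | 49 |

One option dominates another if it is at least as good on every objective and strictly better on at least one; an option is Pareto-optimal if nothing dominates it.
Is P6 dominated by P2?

P2 vs P6: P2 is worse on warranty (1 vs 4), so it does not dominate P6.

No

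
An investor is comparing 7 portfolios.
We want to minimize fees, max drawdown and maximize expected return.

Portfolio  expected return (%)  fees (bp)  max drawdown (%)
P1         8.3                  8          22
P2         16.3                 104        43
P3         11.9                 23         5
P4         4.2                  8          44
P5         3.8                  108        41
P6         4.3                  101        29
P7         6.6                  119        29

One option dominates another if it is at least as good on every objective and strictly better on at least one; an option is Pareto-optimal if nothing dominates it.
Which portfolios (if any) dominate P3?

none

P1: worse on expected return (8.3 vs 11.9).
P2: worse on fees (104 vs 23).
P4: worse on expected return (4.2 vs 11.9).
P5: worse on expected return (3.8 vs 11.9).
P6: worse on expected return (4.3 vs 11.9).
P7: worse on expected return (6.6 vs 11.9).
No option dominates P3.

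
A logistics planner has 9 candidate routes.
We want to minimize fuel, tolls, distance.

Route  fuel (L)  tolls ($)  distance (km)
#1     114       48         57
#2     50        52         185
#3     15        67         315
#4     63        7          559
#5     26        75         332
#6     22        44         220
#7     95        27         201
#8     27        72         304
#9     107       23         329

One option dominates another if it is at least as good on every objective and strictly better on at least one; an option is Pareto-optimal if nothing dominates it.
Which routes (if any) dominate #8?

#6

#6: fuel 22≤27, tolls 44≤72, distance 220≤304 — dominates #8.
Others (#1, #2, #3, #4, #5, #7, #9) are each worse than #8 on at least one objective.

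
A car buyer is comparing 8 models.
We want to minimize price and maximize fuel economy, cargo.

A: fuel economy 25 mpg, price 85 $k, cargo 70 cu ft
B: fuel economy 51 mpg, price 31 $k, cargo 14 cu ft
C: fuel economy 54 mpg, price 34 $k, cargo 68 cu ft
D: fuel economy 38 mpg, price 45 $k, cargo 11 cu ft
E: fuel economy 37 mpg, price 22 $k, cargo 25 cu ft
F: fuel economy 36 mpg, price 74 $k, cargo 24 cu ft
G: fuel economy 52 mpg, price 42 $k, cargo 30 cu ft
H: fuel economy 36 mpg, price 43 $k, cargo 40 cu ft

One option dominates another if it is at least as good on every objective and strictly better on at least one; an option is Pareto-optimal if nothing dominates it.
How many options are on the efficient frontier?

A: not dominated (best cargo).
B: not dominated.
C: not dominated (best fuel economy).
D: dominated by B (fuel economy 51≥38, price 31≤45, cargo 14≥11).
E: not dominated (best price).
F: dominated by C (fuel economy 54≥36, price 34≤74, cargo 68≥24).
G: dominated by C (fuel economy 54≥52, price 34≤42, cargo 68≥30).
H: dominated by C (fuel economy 54≥36, price 34≤43, cargo 68≥40).
Pareto-optimal: A, B, C, E → 4.

4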